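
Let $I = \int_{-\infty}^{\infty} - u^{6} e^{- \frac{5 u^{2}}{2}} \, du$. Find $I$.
$- \frac{3 \sqrt{10} \sqrt{\pi}}{125}$

Begin with the known integral
$$J(a) = \int_{-\infty}^{\infty} - e^{- a u^{2}} \, du = - \frac{\sqrt{\pi}}{\sqrt{a}}.$$

Differentiating under the integral sign brings down a factor of $(-u^2)$:
$$\frac{dJ}{da} = \int_{-\infty}^{\infty} u^{2} e^{- a u^{2}} \, du = \frac{\sqrt{\pi}}{2 a^{\frac{3}{2}}}.$$

Repeating $3$ times in total — each differentiation brings down another $(-u^2)$ — gives
$$\frac{d^{3}J}{da^{3}} = \int_{-\infty}^{\infty} u^{6} e^{- a u^{2}} \, du = \frac{15 \sqrt{\pi}}{8 a^{\frac{7}{2}}},$$
and the integrand here is $(-1)^{3}$ times the target integrand, so $I = (-1)^{3}\,\frac{d^{3}J}{da^{3}} = - \frac{15 \sqrt{\pi}}{8 a^{\frac{7}{2}}}$.

Setting $a = \frac{5}{2}$:
$$I = - \frac{3 \sqrt{10} \sqrt{\pi}}{125}.$$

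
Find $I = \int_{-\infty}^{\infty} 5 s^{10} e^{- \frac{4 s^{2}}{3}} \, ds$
$\frac{1148175 \sqrt{3} \sqrt{\pi}}{65536}$

Start from the elementary integral
$$J(a) = \int_{-\infty}^{\infty} 5 e^{- a s^{2}} \, ds = \frac{5 \sqrt{\pi}}{\sqrt{a}}.$$

Differentiating under the integral sign brings down a factor of $(-s^2)$:
$$\frac{dJ}{da} = \int_{-\infty}^{\infty} - 5 s^{2} e^{- a s^{2}} \, ds = - \frac{5 \sqrt{\pi}}{2 a^{\frac{3}{2}}}.$$

Repeating $5$ times in total — each differentiation brings down another $(-s^2)$ — gives
$$\frac{d^{5}J}{da^{5}} = \int_{-\infty}^{\infty} - 5 s^{10} e^{- a s^{2}} \, ds = - \frac{4725 \sqrt{\pi}}{32 a^{\frac{11}{2}}},$$
and the integrand here is $(-1)^{5}$ times the target integrand, so $I = (-1)^{5}\,\frac{d^{5}J}{da^{5}} = \frac{4725 \sqrt{\pi}}{32 a^{\frac{11}{2}}}$.

Setting $a = \frac{4}{3}$:
$$I = \frac{1148175 \sqrt{3} \sqrt{\pi}}{65536}.$$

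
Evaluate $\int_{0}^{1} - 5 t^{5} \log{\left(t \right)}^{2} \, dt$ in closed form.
$- \frac{5}{108}$

Consider the simpler parametrised integral
$$J(a) = \int_{0}^{1} - 5 t^{a} \, dt = - \frac{5}{a + 1}.$$

Differentiating under the integral sign brings down a factor of $\ln t$:
$$\frac{dJ}{da} = \int_{0}^{1} - 5 t^{a} \log{\left(t \right)} \, dt = \frac{5}{\left(a + 1\right)^{2}}.$$

Repeating twice in total — each differentiation brings down another $\ln t$ — gives
$$\frac{d^{2}J}{da^{2}} = \int_{0}^{1} - 5 t^{a} \log{\left(t \right)}^{2} \, dt = - \frac{10}{\left(a + 1\right)^{3}},$$
and the integrand here is exactly the target integrand, so $I = - \frac{10}{\left(a + 1\right)^{3}}$.

Setting $a = 5$:
$$I = - \frac{5}{108}.$$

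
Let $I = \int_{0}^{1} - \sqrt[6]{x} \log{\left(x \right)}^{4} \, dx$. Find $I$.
$- \frac{186624}{16807}$

Consider the simpler parametrised integral
$$J(a) = \int_{0}^{1} - x^{a} \, dx = - \frac{1}{a + 1}.$$

Differentiating under the integral sign brings down a factor of $\ln x$:
$$\frac{dJ}{da} = \int_{0}^{1} - x^{a} \log{\left(x \right)} \, dx = \frac{1}{\left(a + 1\right)^{2}}.$$

Repeating $4$ times in total — each differentiation brings down another $\ln x$ — gives
$$\frac{d^{4}J}{da^{4}} = \int_{0}^{1} - x^{a} \log{\left(x \right)}^{4} \, dx = - \frac{24}{\left(a + 1\right)^{5}},$$
and the integrand here is exactly the target integrand, so $I = - \frac{24}{\left(a + 1\right)^{5}}$.

Setting $a = \frac{1}{6}$:
$$I = - \frac{186624}{16807}.$$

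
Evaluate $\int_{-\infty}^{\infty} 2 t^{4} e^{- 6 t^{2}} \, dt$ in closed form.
$\frac{\sqrt{6} \sqrt{\pi}}{144}$

Begin with the known integral
$$J(a) = \int_{-\infty}^{\infty} 2 e^{- a t^{2}} \, dt = \frac{2 \sqrt{\pi}}{\sqrt{a}}.$$

Differentiating under the integral sign brings down a factor of $(-t^2)$:
$$\frac{dJ}{da} = \int_{-\infty}^{\infty} - 2 t^{2} e^{- a t^{2}} \, dt = - \frac{\sqrt{\pi}}{a^{\frac{3}{2}}}.$$

Repeating twice in total — each differentiation brings down another $(-t^2)$ — gives
$$\frac{d^{2}J}{da^{2}} = \int_{-\infty}^{\infty} 2 t^{4} e^{- a t^{2}} \, dt = \frac{3 \sqrt{\pi}}{2 a^{\frac{5}{2}}},$$
and the integrand here is exactly the target integrand, so $I = \frac{3 \sqrt{\pi}}{2 a^{\frac{5}{2}}}$.

Setting $a = 6$:
$$I = \frac{\sqrt{6} \sqrt{\pi}}{144}.$$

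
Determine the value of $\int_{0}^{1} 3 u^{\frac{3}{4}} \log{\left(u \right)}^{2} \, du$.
$\frac{384}{343}$

Begin with the known integral
$$J(a) = \int_{0}^{1} 3 u^{a} \, du = \frac{3}{a + 1}.$$

Differentiating under the integral sign brings down a factor of $\ln u$:
$$\frac{dJ}{da} = \int_{0}^{1} 3 u^{a} \log{\left(u \right)} \, du = - \frac{3}{\left(a + 1\right)^{2}}.$$

Repeating twice in total — each differentiation brings down another $\ln u$ — gives
$$\frac{d^{2}J}{da^{2}} = \int_{0}^{1} 3 u^{a} \log{\left(u \right)}^{2} \, du = \frac{6}{\left(a + 1\right)^{3}},$$
and the integrand here is exactly the target integrand, so $I = \frac{6}{\left(a + 1\right)^{3}}$.

Setting $a = \frac{3}{4}$:
$$I = \frac{384}{343}.$$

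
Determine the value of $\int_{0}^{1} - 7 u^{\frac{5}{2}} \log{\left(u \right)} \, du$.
$\frac{4}{7}$

Begin with the known integral
$$J(a) = \int_{0}^{1} - 7 u^{a} \, du = - \frac{7}{a + 1}.$$

Differentiating under the integral sign brings down a factor of $\ln u$:
$$\frac{dJ}{da} = \int_{0}^{1} - 7 u^{a} \log{\left(u \right)} \, du = \frac{7}{\left(a + 1\right)^{2}}.$$

The integral on the left is $I$, so $I = \frac{7}{\left(a + 1\right)^{2}}$.

Setting $a = \frac{5}{2}$:
$$I = \frac{4}{7}.$$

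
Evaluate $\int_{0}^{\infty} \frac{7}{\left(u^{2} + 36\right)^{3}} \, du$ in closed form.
$\frac{7 \pi}{41472}$

Begin with the known result
$$J(a) = \int_{0}^{\infty} \frac{7}{a^{2} + u^{2}} \, du = \frac{7 \pi}{2 a}.$$

Differentiating under the integral sign with respect to $a$,
$$\frac{dJ}{da} = \int_{0}^{\infty} - \frac{14 a}{\left(a^{2} + u^{2}\right)^{2}} \, du = - \frac{7 \pi}{2 a^{2}},$$
so $\int_{0}^{\infty} \frac{7}{\left(a^{2} + u^{2}\right)^{2}} \, du = \frac{7 \pi}{4 a^{3}}$.

Repeating — each differentiation of $1/(u^2+a^2)^j$ produces $-2ja/(u^2+a^2)^{j+1}$ — and dividing through by $-2ja$ at each step yields, after $2$ differentiations in total,
$$\int_{0}^{\infty} \frac{7}{\left(a^{2} + u^{2}\right)^{3}} \, du = \frac{21 \pi}{16 a^{5}}.$$

Setting $a = 6$:
$$I = \frac{7 \pi}{41472}.$$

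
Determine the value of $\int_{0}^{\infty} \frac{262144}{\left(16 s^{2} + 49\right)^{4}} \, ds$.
$\frac{10240 \pi}{823543}$

Recall the elementary integral
$$J(a) = \int_{0}^{\infty} \frac{4}{a^{2} + s^{2}} \, ds = \frac{2 \pi}{a}.$$

Differentiating under the integral sign with respect to $a$,
$$\frac{dJ}{da} = \int_{0}^{\infty} - \frac{8 a}{\left(a^{2} + s^{2}\right)^{2}} \, ds = - \frac{2 \pi}{a^{2}},$$
so $\int_{0}^{\infty} \frac{4}{\left(a^{2} + s^{2}\right)^{2}} \, ds = \frac{\pi}{a^{3}}$.

Repeating — each differentiation of $1/(s^2+a^2)^j$ produces $-2ja/(s^2+a^2)^{j+1}$ — and dividing through by $-2ja$ at each step yields, after $3$ differentiations in total,
$$\int_{0}^{\infty} \frac{4}{\left(a^{2} + s^{2}\right)^{4}} \, ds = \frac{5 \pi}{8 a^{7}}.$$

Setting $a = \frac{7}{4}$:
$$I = \frac{10240 \pi}{823543}.$$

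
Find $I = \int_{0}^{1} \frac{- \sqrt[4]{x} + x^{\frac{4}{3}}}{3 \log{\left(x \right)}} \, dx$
$- \frac{\log{\left(15 \right)}}{3} + \frac{\log{\left(28 \right)}}{3}$

Replace the exponent $\frac{1}{4}$ by a parameter $a$: let $I(a) = \int_{0}^{1} \frac{x^{\frac{4}{3}} - x^{a}}{3 \log{\left(x \right)}} \, dx$.

Since $\dfrac{\partial}{\partial a}\,x^{a} = x^{a} \ln x$, the $\ln x$ in the denominator cancels and
$$\frac{dI}{da} = \int_{0}^{1} - \frac{1}{3} x^{a} \, dx = - \frac{1}{3} \left[\frac{x^{a+1}}{a+1}\right]_0^1 = - \frac{1}{3 a + 3}.$$

Integrating with respect to $a$ gives $I(a) = - \frac{\log{\left(a + 1 \right)}}{3} - \frac{\log{\left(3 \right)}}{3} + \frac{\log{\left(7 \right)}}{3} + C$.

At $a = \frac{4}{3}$ the integrand is identically $0$, so $I(\frac{4}{3}) = 0$. The closed form gives $0$, hence $C = 0$.

Setting $a = \frac{1}{4}$:
$$I = - \frac{\log{\left(15 \right)}}{3} + \frac{\log{\left(28 \right)}}{3}.$$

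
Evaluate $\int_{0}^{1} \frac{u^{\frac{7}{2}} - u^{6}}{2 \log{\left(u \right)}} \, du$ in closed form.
$- \frac{\log{\left(14 \right)}}{2} + \log{\left(3 \right)}$

Consider the one-parameter family: let $I(a) = \int_{0}^{1} \frac{- u^{6} + u^{a}}{2 \log{\left(u \right)}} \, du$.

Since $\dfrac{\partial}{\partial a}\,u^{a} = u^{a} \ln u$, the $\ln u$ in the denominator cancels and
$$\frac{dI}{da} = \int_{0}^{1} \frac{1}{2} u^{a} \, du = \frac{1}{2} \left[\frac{u^{a+1}}{a+1}\right]_0^1 = \frac{1}{2 \left(a + 1\right)}.$$

Integrating with respect to $a$ gives $I(a) = \frac{\log{\left(a + 1 \right)}}{2} - \frac{\log{\left(7 \right)}}{2} + C$.

At $a = 6$ the integrand is identically $0$, so $I(6) = 0$. The closed form gives $0$, hence $C = 0$.

Setting $a = \frac{7}{2}$:
$$I = - \frac{\log{\left(14 \right)}}{2} + \log{\left(3 \right)}.$$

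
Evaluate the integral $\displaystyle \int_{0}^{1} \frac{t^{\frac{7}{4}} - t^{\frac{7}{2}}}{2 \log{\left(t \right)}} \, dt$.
$\log{\left(\frac{\sqrt{22}}{6} \right)}$

Consider the one-parameter family: let $I(a) = \int_{0}^{1} \frac{- t^{\frac{7}{2}} + t^{a}}{2 \log{\left(t \right)}} \, dt$.

Since $\dfrac{\partial}{\partial a}\,t^{a} = t^{a} \ln t$, the $\ln t$ in the denominator cancels and
$$\frac{dI}{da} = \int_{0}^{1} \frac{1}{2} t^{a} \, dt = \frac{1}{2} \left[\frac{t^{a+1}}{a+1}\right]_0^1 = \frac{1}{2 \left(a + 1\right)}.$$

Integrating with respect to $a$ gives $I(a) = \frac{\log{\left(a + 1 \right)}}{2} - \log{\left(3 \right)} + \frac{\log{\left(2 \right)}}{2} + C$.

At $a = \frac{7}{2}$ the integrand is identically $0$, so $I(\frac{7}{2}) = 0$. The closed form gives $0$, hence $C = 0$.

Setting $a = \frac{7}{4}$:
$$I = \log{\left(\frac{\sqrt{22}}{6} \right)}.$$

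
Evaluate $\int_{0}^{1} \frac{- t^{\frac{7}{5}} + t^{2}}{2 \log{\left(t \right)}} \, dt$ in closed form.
$- \log{\left(2 \right)} + \frac{\log{\left(5 \right)}}{2}$

Replace the exponent $2$ by a parameter $a$: let $I(a) = \int_{0}^{1} \frac{- t^{\frac{7}{5}} + t^{a}}{2 \log{\left(t \right)}} \, dt$.

Since $\dfrac{\partial}{\partial a}\,t^{a} = t^{a} \ln t$, the $\ln t$ in the denominator cancels and
$$\frac{dI}{da} = \int_{0}^{1} \frac{1}{2} t^{a} \, dt = \frac{1}{2} \left[\frac{t^{a+1}}{a+1}\right]_0^1 = \frac{1}{2 \left(a + 1\right)}.$$

Integrating with respect to $a$ gives $I(a) = \log{\left(\frac{\sqrt{15} \sqrt{a + 1}}{6} \right)} + C$.

At $a = \frac{7}{5}$ the integrand is identically $0$, so $I(\frac{7}{5}) = 0$. The closed form gives $0$, hence $C = 0$.

Setting $a = 2$:
$$I = - \log{\left(2 \right)} + \frac{\log{\left(5 \right)}}{2}.$$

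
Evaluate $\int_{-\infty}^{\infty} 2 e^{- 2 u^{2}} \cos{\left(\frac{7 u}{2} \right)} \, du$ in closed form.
$\frac{\sqrt{2} \sqrt{\pi}}{e^{\frac{49}{32}}}$

Let $b$ denote the cosine frequency and define $I(b) = \int_{-\infty}^{\infty} 2 e^{- 2 u^{2}} \cos{\left(b u \right)} \, du$.

Differentiating under the integral sign,
$$I'(b) = \int_{-\infty}^{\infty} - 2 u e^{- 2 u^{2}} \sin{\left(b u \right)} \, du.$$

Integrate $\int_{-\infty}^{\infty} u \sin(b u)\, e^{- 2 u^{2}}\, du$ by parts with $w = \sin(b u)$ and $dv = u\, e^{- 2 u^{2}}\, du$, giving $v = - \frac{e^{- 2 u^{2}}}{4}$. The boundary term vanishes and
$$\int_{-\infty}^{\infty} u \sin(b u)\, e^{- 2 u^{2}}\, du = \frac{b}{4} \int_{-\infty}^{\infty} \cos(b u)\, e^{- 2 u^{2}}\, du,$$
so $I'(b) = - \frac{b}{4}\, I(b)$.

This is a separable first-order ODE; solving with the initial condition $I(0) = \int_{-\infty}^{\infty} 2 e^{- 2 u^{2}}\,du = \sqrt{2} \sqrt{\pi}$ gives
$$I(b) = \sqrt{2} \sqrt{\pi} e^{- \frac{b^{2}}{8}}.$$

Setting $b = \frac{7}{2}$:
$$I = \frac{\sqrt{2} \sqrt{\pi}}{e^{\frac{49}{32}}}.$$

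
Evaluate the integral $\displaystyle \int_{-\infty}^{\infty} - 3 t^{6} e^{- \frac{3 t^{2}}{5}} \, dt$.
$- \frac{625 \sqrt{15} \sqrt{\pi}}{72}$

Begin with the known integral
$$J(a) = \int_{-\infty}^{\infty} - 3 e^{- a t^{2}} \, dt = - \frac{3 \sqrt{\pi}}{\sqrt{a}}.$$

Differentiating under the integral sign brings down a factor of $(-t^2)$:
$$\frac{dJ}{da} = \int_{-\infty}^{\infty} 3 t^{2} e^{- a t^{2}} \, dt = \frac{3 \sqrt{\pi}}{2 a^{\frac{3}{2}}}.$$

Repeating $3$ times in total — each differentiation brings down another $(-t^2)$ — gives
$$\frac{d^{3}J}{da^{3}} = \int_{-\infty}^{\infty} 3 t^{6} e^{- a t^{2}} \, dt = \frac{45 \sqrt{\pi}}{8 a^{\frac{7}{2}}},$$
and the integrand here is $(-1)^{3}$ times the target integrand, so $I = (-1)^{3}\,\frac{d^{3}J}{da^{3}} = - \frac{45 \sqrt{\pi}}{8 a^{\frac{7}{2}}}$.

Setting $a = \frac{3}{5}$:
$$I = - \frac{625 \sqrt{15} \sqrt{\pi}}{72}.$$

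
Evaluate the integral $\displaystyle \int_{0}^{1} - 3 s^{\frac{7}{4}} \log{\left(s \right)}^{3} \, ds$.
$\frac{4608}{14641}$

Consider the simpler parametrised integral
$$J(a) = \int_{0}^{1} - 3 s^{a} \, ds = - \frac{3}{a + 1}.$$

Differentiating under the integral sign brings down a factor of $\ln s$:
$$\frac{dJ}{da} = \int_{0}^{1} - 3 s^{a} \log{\left(s \right)} \, ds = \frac{3}{\left(a + 1\right)^{2}}.$$

Repeating $3$ times in total — each differentiation brings down another $\ln s$ — gives
$$\frac{d^{3}J}{da^{3}} = \int_{0}^{1} - 3 s^{a} \log{\left(s \right)}^{3} \, ds = \frac{18}{\left(a + 1\right)^{4}},$$
and the integrand here is exactly the target integrand, so $I = \frac{18}{\left(a + 1\right)^{4}}$.

Setting $a = \frac{7}{4}$:
$$I = \frac{4608}{14641}.$$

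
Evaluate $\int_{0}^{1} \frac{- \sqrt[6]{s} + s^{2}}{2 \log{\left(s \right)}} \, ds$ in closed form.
$\log{\left(\frac{3 \sqrt{14}}{7} \right)}$

Replace the exponent $\frac{1}{6}$ by a parameter $a$: let $I(a) = \int_{0}^{1} \frac{s^{2} - s^{a}}{2 \log{\left(s \right)}} \, ds$.

Since $\dfrac{\partial}{\partial a}\,s^{a} = s^{a} \ln s$, the $\ln s$ in the denominator cancels and
$$\frac{dI}{da} = \int_{0}^{1} - \frac{1}{2} s^{a} \, ds = - \frac{1}{2} \left[\frac{s^{a+1}}{a+1}\right]_0^1 = - \frac{1}{2 a + 2}.$$

Integrating with respect to $a$ gives $I(a) = - \frac{\log{\left(a + 1 \right)}}{2} + \frac{\log{\left(3 \right)}}{2} + C$.

At $a = 2$ the integrand is identically $0$, so $I(2) = 0$. The closed form gives $0$, hence $C = 0$.

Setting $a = \frac{1}{6}$:
$$I = \log{\left(\frac{3 \sqrt{14}}{7} \right)}.$$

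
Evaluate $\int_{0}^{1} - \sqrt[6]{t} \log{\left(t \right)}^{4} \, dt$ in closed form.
$- \frac{186624}{16807}$

Start from the elementary integral
$$J(a) = \int_{0}^{1} - t^{a} \, dt = - \frac{1}{a + 1}.$$

Differentiating under the integral sign brings down a factor of $\ln t$:
$$\frac{dJ}{da} = \int_{0}^{1} - t^{a} \log{\left(t \right)} \, dt = \frac{1}{\left(a + 1\right)^{2}}.$$

Repeating $4$ times in total — each differentiation brings down another $\ln t$ — gives
$$\frac{d^{4}J}{da^{4}} = \int_{0}^{1} - t^{a} \log{\left(t \right)}^{4} \, dt = - \frac{24}{\left(a + 1\right)^{5}},$$
and the integrand here is exactly the target integrand, so $I = - \frac{24}{\left(a + 1\right)^{5}}$.

Setting $a = \frac{1}{6}$:
$$I = - \frac{186624}{16807}.$$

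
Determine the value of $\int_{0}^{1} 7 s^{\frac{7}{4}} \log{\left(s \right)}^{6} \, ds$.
$\frac{82575360}{19487171}$

Start from the elementary integral
$$J(a) = \int_{0}^{1} 7 s^{a} \, ds = \frac{7}{a + 1}.$$

Differentiating under the integral sign brings down a factor of $\ln s$:
$$\frac{dJ}{da} = \int_{0}^{1} 7 s^{a} \log{\left(s \right)} \, ds = - \frac{7}{\left(a + 1\right)^{2}}.$$

Repeating $6$ times in total — each differentiation brings down another $\ln s$ — gives
$$\frac{d^{6}J}{da^{6}} = \int_{0}^{1} 7 s^{a} \log{\left(s \right)}^{6} \, ds = \frac{5040}{\left(a + 1\right)^{7}},$$
and the integrand here is exactly the target integrand, so $I = \frac{5040}{\left(a + 1\right)^{7}}$.

Setting $a = \frac{7}{4}$:
$$I = \frac{82575360}{19487171}.$$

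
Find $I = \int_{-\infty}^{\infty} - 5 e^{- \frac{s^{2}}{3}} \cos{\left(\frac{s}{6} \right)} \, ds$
$- \frac{5 \sqrt{3} \sqrt{\pi}}{e^{\frac{1}{48}}}$

Define $I(b) = \int_{-\infty}^{\infty} - 5 e^{- \frac{s^{2}}{3}} \cos{\left(b s \right)} \, ds$.

Differentiating under the integral sign,
$$I'(b) = \int_{-\infty}^{\infty} 5 s e^{- \frac{s^{2}}{3}} \sin{\left(b s \right)} \, ds.$$

Integrate $\int_{-\infty}^{\infty} s \sin(b s)\, e^{- \frac{s^{2}}{3}}\, ds$ by parts with $u = \sin(b s)$ and $dv = s\, e^{- \frac{s^{2}}{3}}\, ds$, giving $v = - \frac{3 e^{- \frac{s^{2}}{3}}}{2}$. The boundary term vanishes and
$$\int_{-\infty}^{\infty} s \sin(b s)\, e^{- \frac{s^{2}}{3}}\, ds = \frac{3 b}{2} \int_{-\infty}^{\infty} \cos(b s)\, e^{- \frac{s^{2}}{3}}\, ds,$$
so $I'(b) = - \frac{3 b}{2}\, I(b)$.

This is a separable first-order ODE; solving with the initial condition $I(0) = \int_{-\infty}^{\infty} - 5 e^{- \frac{s^{2}}{3}}\,ds = - 5 \sqrt{3} \sqrt{\pi}$ gives
$$I(b) = - 5 \sqrt{3} \sqrt{\pi} e^{- \frac{3 b^{2}}{4}}.$$

Setting $b = \frac{1}{6}$:
$$I = - \frac{5 \sqrt{3} \sqrt{\pi}}{e^{\frac{1}{48}}}.$$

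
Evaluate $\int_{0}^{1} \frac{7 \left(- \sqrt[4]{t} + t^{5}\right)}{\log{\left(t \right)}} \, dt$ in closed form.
$\log{\left(\frac{4586471424}{78125} \right)}$

Consider the one-parameter family: let $I(a) = \int_{0}^{1} \frac{7 \left(t^{5} - t^{a}\right)}{\log{\left(t \right)}} \, dt$.

Since $\dfrac{\partial}{\partial a}\,t^{a} = t^{a} \ln t$, the $\ln t$ in the denominator cancels and
$$\frac{dI}{da} = \int_{0}^{1} -7 t^{a} \, dt = -7 \left[\frac{t^{a+1}}{a+1}\right]_0^1 = - \frac{7}{a + 1}.$$

Integrating with respect to $a$ gives $I(a) = \log{\left(\frac{279936}{\left(a + 1\right)^{7}} \right)} + C$.

At $a = 5$ the integrand is identically $0$, so $I(5) = 0$. The closed form gives $0$, hence $C = 0$.

Setting $a = \frac{1}{4}$:
$$I = \log{\left(\frac{4586471424}{78125} \right)}.$$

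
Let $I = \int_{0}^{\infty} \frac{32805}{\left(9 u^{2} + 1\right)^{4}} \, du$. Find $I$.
$\frac{54675 \pi}{32}$

Begin with the known result
$$J(a) = \int_{0}^{\infty} \frac{5}{a^{2} + u^{2}} \, du = \frac{5 \pi}{2 a}.$$

Differentiating under the integral sign with respect to $a$,
$$\frac{dJ}{da} = \int_{0}^{\infty} - \frac{10 a}{\left(a^{2} + u^{2}\right)^{2}} \, du = - \frac{5 \pi}{2 a^{2}},$$
so $\int_{0}^{\infty} \frac{5}{\left(a^{2} + u^{2}\right)^{2}} \, du = \frac{5 \pi}{4 a^{3}}$.

Repeating — each differentiation of $1/(u^2+a^2)^j$ produces $-2ja/(u^2+a^2)^{j+1}$ — and dividing through by $-2ja$ at each step yields, after $3$ differentiations in total,
$$\int_{0}^{\infty} \frac{5}{\left(a^{2} + u^{2}\right)^{4}} \, du = \frac{25 \pi}{32 a^{7}}.$$

Setting $a = \frac{1}{3}$:
$$I = \frac{54675 \pi}{32}.$$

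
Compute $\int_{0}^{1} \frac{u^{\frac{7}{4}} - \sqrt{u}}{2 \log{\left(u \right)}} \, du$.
$\log{\left(\frac{\sqrt{66}}{6} \right)}$

Replace the exponent $\frac{1}{2}$ by a parameter $a$: let $I(a) = \int_{0}^{1} \frac{u^{\frac{7}{4}} - u^{a}}{2 \log{\left(u \right)}} \, du$.

Since $\dfrac{\partial}{\partial a}\,u^{a} = u^{a} \ln u$, the $\ln u$ in the denominator cancels and
$$\frac{dI}{da} = \int_{0}^{1} - \frac{1}{2} u^{a} \, du = - \frac{1}{2} \left[\frac{u^{a+1}}{a+1}\right]_0^1 = - \frac{1}{2 a + 2}.$$

Integrating with respect to $a$ gives $I(a) = - \frac{\log{\left(a + 1 \right)}}{2} - \log{\left(2 \right)} + \frac{\log{\left(11 \right)}}{2} + C$.

At $a = \frac{7}{4}$ the integrand is identically $0$, so $I(\frac{7}{4}) = 0$. The closed form gives $0$, hence $C = 0$.

Setting $a = \frac{1}{2}$:
$$I = \log{\left(\frac{\sqrt{66}}{6} \right)}.$$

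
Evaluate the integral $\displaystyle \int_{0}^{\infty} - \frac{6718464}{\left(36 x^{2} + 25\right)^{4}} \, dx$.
$- \frac{34992 \pi}{15625}$

Recall the elementary integral
$$J(a) = \int_{0}^{\infty} - \frac{4}{a^{2} + x^{2}} \, dx = - \frac{2 \pi}{a}.$$

Differentiating under the integral sign with respect to $a$,
$$\frac{dJ}{da} = \int_{0}^{\infty} \frac{8 a}{\left(a^{2} + x^{2}\right)^{2}} \, dx = \frac{2 \pi}{a^{2}},$$
so $\int_{0}^{\infty} - \frac{4}{\left(a^{2} + x^{2}\right)^{2}} \, dx = - \frac{\pi}{a^{3}}$.

Repeating — each differentiation of $1/(x^2+a^2)^j$ produces $-2ja/(x^2+a^2)^{j+1}$ — and dividing through by $-2ja$ at each step yields, after $3$ differentiations in total,
$$\int_{0}^{\infty} - \frac{4}{\left(a^{2} + x^{2}\right)^{4}} \, dx = - \frac{5 \pi}{8 a^{7}}.$$

Setting $a = \frac{5}{6}$:
$$I = - \frac{34992 \pi}{15625}.$$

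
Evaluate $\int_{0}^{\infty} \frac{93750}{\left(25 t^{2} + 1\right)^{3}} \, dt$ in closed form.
$\frac{28125 \pi}{8}$

Recall the elementary integral
$$J(a) = \int_{0}^{\infty} \frac{6}{a^{2} + t^{2}} \, dt = \frac{3 \pi}{a}.$$

Differentiating under the integral sign with respect to $a$,
$$\frac{dJ}{da} = \int_{0}^{\infty} - \frac{12 a}{\left(a^{2} + t^{2}\right)^{2}} \, dt = - \frac{3 \pi}{a^{2}},$$
so $\int_{0}^{\infty} \frac{6}{\left(a^{2} + t^{2}\right)^{2}} \, dt = \frac{3 \pi}{2 a^{3}}$.

Repeating — each differentiation of $1/(t^2+a^2)^j$ produces $-2ja/(t^2+a^2)^{j+1}$ — and dividing through by $-2ja$ at each step yields, after $2$ differentiations in total,
$$\int_{0}^{\infty} \frac{6}{\left(a^{2} + t^{2}\right)^{3}} \, dt = \frac{9 \pi}{8 a^{5}}.$$

Setting $a = \frac{1}{5}$:
$$I = \frac{28125 \pi}{8}.$$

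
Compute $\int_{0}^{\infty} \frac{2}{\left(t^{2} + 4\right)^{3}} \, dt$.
$\frac{3 \pi}{256}$

Recall the elementary integral
$$J(a) = \int_{0}^{\infty} \frac{2}{a^{2} + t^{2}} \, dt = \frac{\pi}{a}.$$

Differentiating under the integral sign with respect to $a$,
$$\frac{dJ}{da} = \int_{0}^{\infty} - \frac{4 a}{\left(a^{2} + t^{2}\right)^{2}} \, dt = - \frac{\pi}{a^{2}},$$
so $\int_{0}^{\infty} \frac{2}{\left(a^{2} + t^{2}\right)^{2}} \, dt = \frac{\pi}{2 a^{3}}$.

Repeating — each differentiation of $1/(t^2+a^2)^j$ produces $-2ja/(t^2+a^2)^{j+1}$ — and dividing through by $-2ja$ at each step yields, after $2$ differentiations in total,
$$\int_{0}^{\infty} \frac{2}{\left(a^{2} + t^{2}\right)^{3}} \, dt = \frac{3 \pi}{8 a^{5}}.$$

Setting $a = 2$:
$$I = \frac{3 \pi}{256}.$$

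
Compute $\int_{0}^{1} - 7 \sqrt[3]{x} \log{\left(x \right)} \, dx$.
$\frac{63}{16}$

Begin with the known integral
$$J(a) = \int_{0}^{1} - 7 x^{a} \, dx = - \frac{7}{a + 1}.$$

Differentiating under the integral sign brings down a factor of $\ln x$:
$$\frac{dJ}{da} = \int_{0}^{1} - 7 x^{a} \log{\left(x \right)} \, dx = \frac{7}{\left(a + 1\right)^{2}}.$$

The integral on the left is $I$, so $I = \frac{7}{\left(a + 1\right)^{2}}$.

Setting $a = \frac{1}{3}$:
$$I = \frac{63}{16}.$$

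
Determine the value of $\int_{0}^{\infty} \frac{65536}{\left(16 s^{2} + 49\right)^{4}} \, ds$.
$\frac{2560 \pi}{823543}$

Recall the elementary integral
$$J(a) = \int_{0}^{\infty} \frac{1}{a^{2} + s^{2}} \, ds = \frac{\pi}{2 a}.$$

Differentiating under the integral sign with respect to $a$,
$$\frac{dJ}{da} = \int_{0}^{\infty} - \frac{2 a}{\left(a^{2} + s^{2}\right)^{2}} \, ds = - \frac{\pi}{2 a^{2}},$$
so $\int_{0}^{\infty} \frac{1}{\left(a^{2} + s^{2}\right)^{2}} \, ds = \frac{\pi}{4 a^{3}}$.

Repeating — each differentiation of $1/(s^2+a^2)^j$ produces $-2ja/(s^2+a^2)^{j+1}$ — and dividing through by $-2ja$ at each step yields, after $3$ differentiations in total,
$$\int_{0}^{\infty} \frac{1}{\left(a^{2} + s^{2}\right)^{4}} \, ds = \frac{5 \pi}{32 a^{7}}.$$

Setting $a = \frac{7}{4}$:
$$I = \frac{2560 \pi}{823543}.$$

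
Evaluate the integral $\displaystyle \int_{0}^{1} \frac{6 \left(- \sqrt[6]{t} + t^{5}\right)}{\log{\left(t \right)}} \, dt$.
$\log{\left(\frac{2176782336}{117649} \right)}$

Introduce a parameter $a$ in the exponent: let $I(a) = \int_{0}^{1} \frac{6 \left(t^{5} - t^{a}\right)}{\log{\left(t \right)}} \, dt$.

Since $\dfrac{\partial}{\partial a}\,t^{a} = t^{a} \ln t$, the $\ln t$ in the denominator cancels and
$$\frac{dI}{da} = \int_{0}^{1} -6 t^{a} \, dt = -6 \left[\frac{t^{a+1}}{a+1}\right]_0^1 = - \frac{6}{a + 1}.$$

Integrating with respect to $a$ gives $I(a) = \log{\left(\frac{46656}{\left(a + 1\right)^{6}} \right)} + C$.

At $a = 5$ the integrand is identically $0$, so $I(5) = 0$. The closed form gives $0$, hence $C = 0$.

Setting $a = \frac{1}{6}$:
$$I = \log{\left(\frac{2176782336}{117649} \right)}.$$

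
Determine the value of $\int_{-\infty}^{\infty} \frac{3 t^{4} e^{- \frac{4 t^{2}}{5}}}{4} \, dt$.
$\frac{225 \sqrt{5} \sqrt{\pi}}{512}$

Begin with the known integral
$$J(a) = \int_{-\infty}^{\infty} \frac{3 e^{- a t^{2}}}{4} \, dt = \frac{3 \sqrt{\pi}}{4 \sqrt{a}}.$$

Differentiating under the integral sign brings down a factor of $(-t^2)$:
$$\frac{dJ}{da} = \int_{-\infty}^{\infty} - \frac{3 t^{2} e^{- a t^{2}}}{4} \, dt = - \frac{3 \sqrt{\pi}}{8 a^{\frac{3}{2}}}.$$

Repeating twice in total — each differentiation brings down another $(-t^2)$ — gives
$$\frac{d^{2}J}{da^{2}} = \int_{-\infty}^{\infty} \frac{3 t^{4} e^{- a t^{2}}}{4} \, dt = \frac{9 \sqrt{\pi}}{16 a^{\frac{5}{2}}},$$
and the integrand here is exactly the target integrand, so $I = \frac{9 \sqrt{\pi}}{16 a^{\frac{5}{2}}}$.

Setting $a = \frac{4}{5}$:
$$I = \frac{225 \sqrt{5} \sqrt{\pi}}{512}.$$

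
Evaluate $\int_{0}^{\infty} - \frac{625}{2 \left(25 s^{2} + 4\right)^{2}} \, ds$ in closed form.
$- \frac{125 \pi}{64}$

Recall the elementary integral
$$J(a) = \int_{0}^{\infty} - \frac{1}{2 \left(a^{2} + s^{2}\right)} \, ds = - \frac{\pi}{4 a}.$$

Differentiating under the integral sign with respect to $a$,
$$\frac{dJ}{da} = \int_{0}^{\infty} \frac{a}{\left(a^{2} + s^{2}\right)^{2}} \, ds = \frac{\pi}{4 a^{2}},$$
so $\int_{0}^{\infty} - \frac{1}{2 \left(a^{2} + s^{2}\right)^{2}} \, ds = - \frac{\pi}{8 a^{3}}$.

Setting $a = \frac{2}{5}$:
$$I = - \frac{125 \pi}{64}.$$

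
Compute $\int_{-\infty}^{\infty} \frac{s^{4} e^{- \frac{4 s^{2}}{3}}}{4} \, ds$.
$\frac{27 \sqrt{3} \sqrt{\pi}}{512}$

Begin with the known integral
$$J(a) = \int_{-\infty}^{\infty} \frac{e^{- a s^{2}}}{4} \, ds = \frac{\sqrt{\pi}}{4 \sqrt{a}}.$$

Differentiating under the integral sign brings down a factor of $(-s^2)$:
$$\frac{dJ}{da} = \int_{-\infty}^{\infty} - \frac{s^{2} e^{- a s^{2}}}{4} \, ds = - \frac{\sqrt{\pi}}{8 a^{\frac{3}{2}}}.$$

Repeating twice in total — each differentiation brings down another $(-s^2)$ — gives
$$\frac{d^{2}J}{da^{2}} = \int_{-\infty}^{\infty} \frac{s^{4} e^{- a s^{2}}}{4} \, ds = \frac{3 \sqrt{\pi}}{16 a^{\frac{5}{2}}},$$
and the integrand here is exactly the target integrand, so $I = \frac{3 \sqrt{\pi}}{16 a^{\frac{5}{2}}}$.

Setting $a = \frac{4}{3}$:
$$I = \frac{27 \sqrt{3} \sqrt{\pi}}{512}.$$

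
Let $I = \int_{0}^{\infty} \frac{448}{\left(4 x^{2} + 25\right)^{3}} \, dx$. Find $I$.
$\frac{42 \pi}{3125}$

Start from the standard arctangent integral
$$J(a) = \int_{0}^{\infty} \frac{7}{a^{2} + x^{2}} \, dx = \frac{7 \pi}{2 a}.$$

Differentiating under the integral sign with respect to $a$,
$$\frac{dJ}{da} = \int_{0}^{\infty} - \frac{14 a}{\left(a^{2} + x^{2}\right)^{2}} \, dx = - \frac{7 \pi}{2 a^{2}},$$
so $\int_{0}^{\infty} \frac{7}{\left(a^{2} + x^{2}\right)^{2}} \, dx = \frac{7 \pi}{4 a^{3}}$.

Repeating — each differentiation of $1/(x^2+a^2)^j$ produces $-2ja/(x^2+a^2)^{j+1}$ — and dividing through by $-2ja$ at each step yields, after $2$ differentiations in total,
$$\int_{0}^{\infty} \frac{7}{\left(a^{2} + x^{2}\right)^{3}} \, dx = \frac{21 \pi}{16 a^{5}}.$$

Setting $a = \frac{5}{2}$:
$$I = \frac{42 \pi}{3125}.$$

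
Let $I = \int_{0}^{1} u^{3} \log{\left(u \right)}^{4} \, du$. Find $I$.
$\frac{3}{128}$

Start from the elementary integral
$$J(a) = \int_{0}^{1} u^{a} \, du = \frac{1}{a + 1}.$$

Differentiating under the integral sign brings down a factor of $\ln u$:
$$\frac{dJ}{da} = \int_{0}^{1} u^{a} \log{\left(u \right)} \, du = - \frac{1}{\left(a + 1\right)^{2}}.$$

Repeating $4$ times in total — each differentiation brings down another $\ln u$ — gives
$$\frac{d^{4}J}{da^{4}} = \int_{0}^{1} u^{a} \log{\left(u \right)}^{4} \, du = \frac{24}{\left(a + 1\right)^{5}},$$
and the integrand here is exactly the target integrand, so $I = \frac{24}{\left(a + 1\right)^{5}}$.

Setting $a = 3$:
$$I = \frac{3}{128}.$$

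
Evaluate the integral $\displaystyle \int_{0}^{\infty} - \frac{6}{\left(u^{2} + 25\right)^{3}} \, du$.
$- \frac{9 \pi}{25000}$

Start from the standard arctangent integral
$$J(a) = \int_{0}^{\infty} - \frac{6}{a^{2} + u^{2}} \, du = - \frac{3 \pi}{a}.$$

Differentiating under the integral sign with respect to $a$,
$$\frac{dJ}{da} = \int_{0}^{\infty} \frac{12 a}{\left(a^{2} + u^{2}\right)^{2}} \, du = \frac{3 \pi}{a^{2}},$$
so $\int_{0}^{\infty} - \frac{6}{\left(a^{2} + u^{2}\right)^{2}} \, du = - \frac{3 \pi}{2 a^{3}}$.

Repeating — each differentiation of $1/(u^2+a^2)^j$ produces $-2ja/(u^2+a^2)^{j+1}$ — and dividing through by $-2ja$ at each step yields, after $2$ differentiations in total,
$$\int_{0}^{\infty} - \frac{6}{\left(a^{2} + u^{2}\right)^{3}} \, du = - \frac{9 \pi}{8 a^{5}}.$$

Setting $a = 5$:
$$I = - \frac{9 \pi}{25000}.$$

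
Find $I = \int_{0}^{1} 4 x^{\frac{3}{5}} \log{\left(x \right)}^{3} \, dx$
$- \frac{1875}{512}$

Start from the elementary integral
$$J(a) = \int_{0}^{1} 4 x^{a} \, dx = \frac{4}{a + 1}.$$

Differentiating under the integral sign brings down a factor of $\ln x$:
$$\frac{dJ}{da} = \int_{0}^{1} 4 x^{a} \log{\left(x \right)} \, dx = - \frac{4}{\left(a + 1\right)^{2}}.$$

Repeating $3$ times in total — each differentiation brings down another $\ln x$ — gives
$$\frac{d^{3}J}{da^{3}} = \int_{0}^{1} 4 x^{a} \log{\left(x \right)}^{3} \, dx = - \frac{24}{\left(a + 1\right)^{4}},$$
and the integrand here is exactly the target integrand, so $I = - \frac{24}{\left(a + 1\right)^{4}}$.

Setting $a = \frac{3}{5}$:
$$I = - \frac{1875}{512}.$$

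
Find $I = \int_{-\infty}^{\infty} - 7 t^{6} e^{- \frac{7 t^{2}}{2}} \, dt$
$- \frac{15 \sqrt{14} \sqrt{\pi}}{343}$

Start from the elementary integral
$$J(a) = \int_{-\infty}^{\infty} - 7 e^{- a t^{2}} \, dt = - \frac{7 \sqrt{\pi}}{\sqrt{a}}.$$

Differentiating under the integral sign brings down a factor of $(-t^2)$:
$$\frac{dJ}{da} = \int_{-\infty}^{\infty} 7 t^{2} e^{- a t^{2}} \, dt = \frac{7 \sqrt{\pi}}{2 a^{\frac{3}{2}}}.$$

Repeating $3$ times in total — each differentiation brings down another $(-t^2)$ — gives
$$\frac{d^{3}J}{da^{3}} = \int_{-\infty}^{\infty} 7 t^{6} e^{- a t^{2}} \, dt = \frac{105 \sqrt{\pi}}{8 a^{\frac{7}{2}}},$$
and the integrand here is $(-1)^{3}$ times the target integrand, so $I = (-1)^{3}\,\frac{d^{3}J}{da^{3}} = - \frac{105 \sqrt{\pi}}{8 a^{\frac{7}{2}}}$.

Setting $a = \frac{7}{2}$:
$$I = - \frac{15 \sqrt{14} \sqrt{\pi}}{343}.$$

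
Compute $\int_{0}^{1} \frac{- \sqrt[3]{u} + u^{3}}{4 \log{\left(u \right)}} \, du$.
$\frac{\log{\left(3 \right)}}{4}$

Replace the exponent $\frac{1}{3}$ by a parameter $a$: let $I(a) = \int_{0}^{1} \frac{u^{3} - u^{a}}{4 \log{\left(u \right)}} \, du$.

Since $\dfrac{\partial}{\partial a}\,u^{a} = u^{a} \ln u$, the $\ln u$ in the denominator cancels and
$$\frac{dI}{da} = \int_{0}^{1} - \frac{1}{4} u^{a} \, du = - \frac{1}{4} \left[\frac{u^{a+1}}{a+1}\right]_0^1 = - \frac{1}{4 a + 4}.$$

Integrating with respect to $a$ gives $I(a) = - \frac{\log{\left(a + 1 \right)}}{4} + \frac{\log{\left(2 \right)}}{2} + C$.

At $a = 3$ the integrand is identically $0$, so $I(3) = 0$. The closed form gives $0$, hence $C = 0$.

Setting $a = \frac{1}{3}$:
$$I = \frac{\log{\left(3 \right)}}{4}.$$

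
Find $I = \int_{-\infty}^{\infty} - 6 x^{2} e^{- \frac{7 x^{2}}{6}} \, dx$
$- \frac{18 \sqrt{42} \sqrt{\pi}}{49}$

Start from the elementary integral
$$J(a) = \int_{-\infty}^{\infty} - 6 e^{- a x^{2}} \, dx = - \frac{6 \sqrt{\pi}}{\sqrt{a}}.$$

Differentiating under the integral sign brings down a factor of $(-x^2)$:
$$\frac{dJ}{da} = \int_{-\infty}^{\infty} 6 x^{2} e^{- a x^{2}} \, dx = \frac{3 \sqrt{\pi}}{a^{\frac{3}{2}}}.$$

The integral on the left is $-I$, so $I = - \frac{3 \sqrt{\pi}}{a^{\frac{3}{2}}}$.

Setting $a = \frac{7}{6}$:
$$I = - \frac{18 \sqrt{42} \sqrt{\pi}}{49}.$$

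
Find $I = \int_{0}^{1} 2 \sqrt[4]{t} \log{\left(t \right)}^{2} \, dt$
$\frac{256}{125}$

Consider the simpler parametrised integral
$$J(a) = \int_{0}^{1} 2 t^{a} \, dt = \frac{2}{a + 1}.$$

Differentiating under the integral sign brings down a factor of $\ln t$:
$$\frac{dJ}{da} = \int_{0}^{1} 2 t^{a} \log{\left(t \right)} \, dt = - \frac{2}{\left(a + 1\right)^{2}}.$$

Repeating twice in total — each differentiation brings down another $\ln t$ — gives
$$\frac{d^{2}J}{da^{2}} = \int_{0}^{1} 2 t^{a} \log{\left(t \right)}^{2} \, dt = \frac{4}{\left(a + 1\right)^{3}},$$
and the integrand here is exactly the target integrand, so $I = \frac{4}{\left(a + 1\right)^{3}}$.

Setting $a = \frac{1}{4}$:
$$I = \frac{256}{125}.$$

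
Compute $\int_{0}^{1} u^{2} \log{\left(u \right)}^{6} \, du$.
$\frac{80}{243}$

Begin with the known integral
$$J(a) = \int_{0}^{1} u^{a} \, du = \frac{1}{a + 1}.$$

Differentiating under the integral sign brings down a factor of $\ln u$:
$$\frac{dJ}{da} = \int_{0}^{1} u^{a} \log{\left(u \right)} \, du = - \frac{1}{\left(a + 1\right)^{2}}.$$

Repeating $6$ times in total — each differentiation brings down another $\ln u$ — gives
$$\frac{d^{6}J}{da^{6}} = \int_{0}^{1} u^{a} \log{\left(u \right)}^{6} \, du = \frac{720}{\left(a + 1\right)^{7}},$$
and the integrand here is exactly the target integrand, so $I = \frac{720}{\left(a + 1\right)^{7}}$.

Setting $a = 2$:
$$I = \frac{80}{243}.$$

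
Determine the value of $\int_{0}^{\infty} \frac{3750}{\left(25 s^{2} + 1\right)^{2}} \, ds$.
$\frac{375 \pi}{2}$

Start from the standard arctangent integral
$$J(a) = \int_{0}^{\infty} \frac{6}{a^{2} + s^{2}} \, ds = \frac{3 \pi}{a}.$$

Differentiating under the integral sign with respect to $a$,
$$\frac{dJ}{da} = \int_{0}^{\infty} - \frac{12 a}{\left(a^{2} + s^{2}\right)^{2}} \, ds = - \frac{3 \pi}{a^{2}},$$
so $\int_{0}^{\infty} \frac{6}{\left(a^{2} + s^{2}\right)^{2}} \, ds = \frac{3 \pi}{2 a^{3}}$.

Setting $a = \frac{1}{5}$:
$$I = \frac{375 \pi}{2}.$$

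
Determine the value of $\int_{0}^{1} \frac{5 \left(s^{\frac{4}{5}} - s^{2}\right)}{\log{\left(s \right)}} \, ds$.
$- \log{\left(\frac{3125}{243} \right)}$

Introduce a parameter $a$ in the exponent: let $I(a) = \int_{0}^{1} \frac{5 \left(s^{\frac{4}{5}} - s^{a}\right)}{\log{\left(s \right)}} \, ds$.

Since $\dfrac{\partial}{\partial a}\,s^{a} = s^{a} \ln s$, the $\ln s$ in the denominator cancels and
$$\frac{dI}{da} = \int_{0}^{1} -5 s^{a} \, ds = -5 \left[\frac{s^{a+1}}{a+1}\right]_0^1 = - \frac{5}{a + 1}.$$

Integrating with respect to $a$ gives $I(a) = - \log{\left(\frac{3125 \left(a + 1\right)^{5}}{59049} \right)} + C$.

At $a = \frac{4}{5}$ the integrand is identically $0$, so $I(\frac{4}{5}) = 0$. The closed form gives $0$, hence $C = 0$.

Setting $a = 2$:
$$I = - \log{\left(\frac{3125}{243} \right)}.$$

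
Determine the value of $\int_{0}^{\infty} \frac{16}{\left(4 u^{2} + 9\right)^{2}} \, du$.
$\frac{2 \pi}{27}$

Recall the elementary integral
$$J(a) = \int_{0}^{\infty} \frac{1}{a^{2} + u^{2}} \, du = \frac{\pi}{2 a}.$$

Differentiating under the integral sign with respect to $a$,
$$\frac{dJ}{da} = \int_{0}^{\infty} - \frac{2 a}{\left(a^{2} + u^{2}\right)^{2}} \, du = - \frac{\pi}{2 a^{2}},$$
so $\int_{0}^{\infty} \frac{1}{\left(a^{2} + u^{2}\right)^{2}} \, du = \frac{\pi}{4 a^{3}}$.

Setting $a = \frac{3}{2}$:
$$I = \frac{2 \pi}{27}.$$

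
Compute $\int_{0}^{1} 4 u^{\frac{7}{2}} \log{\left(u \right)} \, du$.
$- \frac{16}{81}$

Start from the elementary integral
$$J(a) = \int_{0}^{1} 4 u^{a} \, du = \frac{4}{a + 1}.$$

Differentiating under the integral sign brings down a factor of $\ln u$:
$$\frac{dJ}{da} = \int_{0}^{1} 4 u^{a} \log{\left(u \right)} \, du = - \frac{4}{\left(a + 1\right)^{2}}.$$

The integral on the left is $I$, so $I = - \frac{4}{\left(a + 1\right)^{2}}$.

Setting $a = \frac{7}{2}$:
$$I = - \frac{16}{81}.$$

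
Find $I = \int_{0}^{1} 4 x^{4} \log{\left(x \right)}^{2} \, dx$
$\frac{8}{125}$

Start from the elementary integral
$$J(a) = \int_{0}^{1} 4 x^{a} \, dx = \frac{4}{a + 1}.$$

Differentiating under the integral sign brings down a factor of $\ln x$:
$$\frac{dJ}{da} = \int_{0}^{1} 4 x^{a} \log{\left(x \right)} \, dx = - \frac{4}{\left(a + 1\right)^{2}}.$$

Repeating twice in total — each differentiation brings down another $\ln x$ — gives
$$\frac{d^{2}J}{da^{2}} = \int_{0}^{1} 4 x^{a} \log{\left(x \right)}^{2} \, dx = \frac{8}{\left(a + 1\right)^{3}},$$
and the integrand here is exactly the target integrand, so $I = \frac{8}{\left(a + 1\right)^{3}}$.

Setting $a = 4$:
$$I = \frac{8}{125}.$$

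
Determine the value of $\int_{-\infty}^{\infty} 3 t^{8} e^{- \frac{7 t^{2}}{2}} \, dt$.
$\frac{45 \sqrt{14} \sqrt{\pi}}{2401}$

Consider the simpler parametrised integral
$$J(a) = \int_{-\infty}^{\infty} 3 e^{- a t^{2}} \, dt = \frac{3 \sqrt{\pi}}{\sqrt{a}}.$$

Differentiating under the integral sign brings down a factor of $(-t^2)$:
$$\frac{dJ}{da} = \int_{-\infty}^{\infty} - 3 t^{2} e^{- a t^{2}} \, dt = - \frac{3 \sqrt{\pi}}{2 a^{\frac{3}{2}}}.$$

Repeating $4$ times in total — each differentiation brings down another $(-t^2)$ — gives
$$\frac{d^{4}J}{da^{4}} = \int_{-\infty}^{\infty} 3 t^{8} e^{- a t^{2}} \, dt = \frac{315 \sqrt{\pi}}{16 a^{\frac{9}{2}}},$$
and the integrand here is exactly the target integrand, so $I = \frac{315 \sqrt{\pi}}{16 a^{\frac{9}{2}}}$.

Setting $a = \frac{7}{2}$:
$$I = \frac{45 \sqrt{14} \sqrt{\pi}}{2401}.$$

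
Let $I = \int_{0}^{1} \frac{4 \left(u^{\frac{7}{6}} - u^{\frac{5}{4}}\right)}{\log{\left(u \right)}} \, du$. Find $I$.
$\log{\left(\frac{456976}{531441} \right)}$

Consider the one-parameter family: let $I(a) = \int_{0}^{1} \frac{4 \left(- u^{\frac{5}{4}} + u^{a}\right)}{\log{\left(u \right)}} \, du$.

Since $\dfrac{\partial}{\partial a}\,u^{a} = u^{a} \ln u$, the $\ln u$ in the denominator cancels and
$$\frac{dI}{da} = \int_{0}^{1} 4 u^{a} \, du = 4 \left[\frac{u^{a+1}}{a+1}\right]_0^1 = \frac{4}{a + 1}.$$

Integrating with respect to $a$ gives $I(a) = \log{\left(\frac{256 \left(a + 1\right)^{4}}{6561} \right)} + C$.

At $a = \frac{5}{4}$ the integrand is identically $0$, so $I(\frac{5}{4}) = 0$. The closed form gives $0$, hence $C = 0$.

Setting $a = \frac{7}{6}$:
$$I = \log{\left(\frac{456976}{531441} \right)}.$$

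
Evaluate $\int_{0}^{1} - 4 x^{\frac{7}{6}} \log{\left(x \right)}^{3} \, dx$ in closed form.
$\frac{31104}{28561}$

Start from the elementary integral
$$J(a) = \int_{0}^{1} - 4 x^{a} \, dx = - \frac{4}{a + 1}.$$

Differentiating under the integral sign brings down a factor of $\ln x$:
$$\frac{dJ}{da} = \int_{0}^{1} - 4 x^{a} \log{\left(x \right)} \, dx = \frac{4}{\left(a + 1\right)^{2}}.$$

Repeating $3$ times in total — each differentiation brings down another $\ln x$ — gives
$$\frac{d^{3}J}{da^{3}} = \int_{0}^{1} - 4 x^{a} \log{\left(x \right)}^{3} \, dx = \frac{24}{\left(a + 1\right)^{4}},$$
and the integrand here is exactly the target integrand, so $I = \frac{24}{\left(a + 1\right)^{4}}$.

Setting $a = \frac{7}{6}$:
$$I = \frac{31104}{28561}.$$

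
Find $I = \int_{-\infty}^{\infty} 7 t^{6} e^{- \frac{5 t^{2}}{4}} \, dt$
$\frac{336 \sqrt{5} \sqrt{\pi}}{125}$

Begin with the known integral
$$J(a) = \int_{-\infty}^{\infty} 7 e^{- a t^{2}} \, dt = \frac{7 \sqrt{\pi}}{\sqrt{a}}.$$

Differentiating under the integral sign brings down a factor of $(-t^2)$:
$$\frac{dJ}{da} = \int_{-\infty}^{\infty} - 7 t^{2} e^{- a t^{2}} \, dt = - \frac{7 \sqrt{\pi}}{2 a^{\frac{3}{2}}}.$$

Repeating $3$ times in total — each differentiation brings down another $(-t^2)$ — gives
$$\frac{d^{3}J}{da^{3}} = \int_{-\infty}^{\infty} - 7 t^{6} e^{- a t^{2}} \, dt = - \frac{105 \sqrt{\pi}}{8 a^{\frac{7}{2}}},$$
and the integrand here is $(-1)^{3}$ times the target integrand, so $I = (-1)^{3}\,\frac{d^{3}J}{da^{3}} = \frac{105 \sqrt{\pi}}{8 a^{\frac{7}{2}}}$.

Setting $a = \frac{5}{4}$:
$$I = \frac{336 \sqrt{5} \sqrt{\pi}}{125}.$$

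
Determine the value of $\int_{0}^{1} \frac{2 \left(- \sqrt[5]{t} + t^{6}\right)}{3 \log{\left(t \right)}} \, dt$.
$\log{\left(\frac{35^{\frac{2}{3}} \sqrt[3]{6}}{6} \right)}$

Consider the one-parameter family: let $I(a) = \int_{0}^{1} \frac{2 \left(t^{6} - t^{a}\right)}{3 \log{\left(t \right)}} \, dt$.

Since $\dfrac{\partial}{\partial a}\,t^{a} = t^{a} \ln t$, the $\ln t$ in the denominator cancels and
$$\frac{dI}{da} = \int_{0}^{1} - \frac{2}{3} t^{a} \, dt = - \frac{2}{3} \left[\frac{t^{a+1}}{a+1}\right]_0^1 = - \frac{2}{3 a + 3}.$$

Integrating with respect to $a$ gives $I(a) = - \frac{2 \log{\left(a + 1 \right)}}{3} + \frac{2 \log{\left(7 \right)}}{3} + C$.

At $a = 6$ the integrand is identically $0$, so $I(6) = 0$. The closed form gives $0$, hence $C = 0$.

Setting $a = \frac{1}{5}$:
$$I = \log{\left(\frac{35^{\frac{2}{3}} \sqrt[3]{6}}{6} \right)}.$$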